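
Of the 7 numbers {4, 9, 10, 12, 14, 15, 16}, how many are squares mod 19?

(4/19) = +1 → QR.
(9/19) = +1 → QR.
(10/19) = -1 → non-residue.
(12/19) = -1 → non-residue.
(14/19) = -1 → non-residue.
(15/19) = -1 → non-residue.
(16/19) = +1 → QR.
Total quadratic residues among the 7: 3.

3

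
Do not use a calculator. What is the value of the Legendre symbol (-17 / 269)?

First reduce: -17 ≡ 252 (mod 269).
Pull out 2^2: since 269 ≡ 5 (mod 8), (2/269) = -1, so (2/269)^2 = +1.
Reciprocity: 63 ≡ 3 and 269 ≡ 1 (mod 4), so (63/269) = +(269/63).
Reduce top mod 63: now compute (17/63).
Reciprocity: 17 ≡ 1 and 63 ≡ 3 (mod 4), so (17/63) = +(63/17).
Reduce top mod 17: now compute (12/17).
Pull out 2^2: since 17 ≡ 1 (mod 8), (2/17) = +1, so (2/17)^2 = +1.
Reciprocity: 3 ≡ 3 and 17 ≡ 1 (mod 4), so (3/17) = +(17/3).
Reduce top mod 3: now compute (2/3).
Pull out 2: since 3 ≡ 3 (mod 8), (2/3) = -1.
Reached (1/3) = 1. Collecting the sign flips along the way, the symbol is -1.

-1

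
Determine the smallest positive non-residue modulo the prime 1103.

(2/1103) = +1, so 2 is a residue.
(3/1103) = +1, so 3 is a residue.
(4/1103) = +1, so 4 is a residue.
(5/1103) = −1, so 5 is the smallest positive non-residue mod 1103.

5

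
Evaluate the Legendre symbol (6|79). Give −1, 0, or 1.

-1

Euler's criterion: (6/79) ≡ 6^39 (mod 79).
6^2 ≡ 36 (mod 79)
6^4 ≡ 32 (mod 79)
6^8 ≡ 76 (mod 79)
6^16 ≡ 9 (mod 79)
6^32 ≡ 2 (mod 79)
6^39 = 6^(32+4+2+1) ≡ 78 (mod 79).
Result is 78 ≡ −1, so (6/79) = −1.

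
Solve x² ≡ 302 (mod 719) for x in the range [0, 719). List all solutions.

320, 399

Since 719 ≡ 3 (mod 4), a square root of 302 is 302^((719+1)/4) = 302^180 mod 719.
Repeated squaring: 302^2≡610, 302^4≡377, 302^8≡486, 302^16≡364, 302^32≡200, 302^64≡455, 302^128≡672 (mod 719).
302^180 = 302^(128+32+16+4) ≡ 320 (mod 719).
Check: 320² = 102400 ≡ 302 (mod 719). The two roots are 320 and 399.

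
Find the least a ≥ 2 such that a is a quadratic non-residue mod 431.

7

(2/431) = +1, so 2 is a residue.
(3/431) = +1, so 3 is a residue.
(4/431) = +1, so 4 is a residue.
(5/431) = +1, so 5 is a residue.
(6/431) = +1, so 6 is a residue.
(7/431) = −1, so 7 is the smallest positive non-residue mod 431.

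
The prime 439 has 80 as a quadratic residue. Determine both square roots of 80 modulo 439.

117, 322

Since 439 ≡ 3 (mod 4), a square root of 80 is 80^((439+1)/4) = 80^110 mod 439.
Repeated squaring: 80^2≡254, 80^4≡422, 80^8≡289, 80^16≡111, 80^32≡29, 80^64≡402 (mod 439).
80^110 = 80^(64+32+8+4+2) ≡ 117 (mod 439).
Check: 117² = 13689 ≡ 80 (mod 439). The two roots are 117 and 322.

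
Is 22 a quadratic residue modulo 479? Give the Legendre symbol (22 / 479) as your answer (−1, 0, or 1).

1

Euler's criterion: (22/479) ≡ 22^239 (mod 479).
22^2 ≡ 5 (mod 479)
22^4 ≡ 25 (mod 479)
22^8 ≡ 146 (mod 479)
22^16 ≡ 240 (mod 479)
22^32 ≡ 120 (mod 479)
22^64 ≡ 30 (mod 479)
22^128 ≡ 421 (mod 479)
22^239 = 22^(128+64+32+8+4+2+1) ≡ 1 (mod 479).
Result is 1, so (22/479) = 1.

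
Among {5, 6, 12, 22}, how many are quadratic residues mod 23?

2

(5/23) = -1 → non-residue.
(6/23) = +1 → QR.
(12/23) = +1 → QR.
(22/23) = -1 → non-residue.
Total quadratic residues among the 4: 2.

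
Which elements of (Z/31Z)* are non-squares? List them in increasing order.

Square k = 1,…,15 (k and 31−k give the same square):
1²=1, 2²=4, 3²=9, 4²=16, 5²=25, 6²≡5, 7²≡18, 8²≡2, 9²≡19, 10²≡7, 11²≡28, 12²≡20, 13²≡14, 14²≡10, 15²≡8 (mod 31).
The residues are {1, 2, 4, 5, 7, 8, 9, 10, 14, 16, 18, 19, 20, 25, 28}; the non-residues are the remaining 15 nonzero classes.

3 6 11 12 13 15 17 21 22 23 24 26 27 29 30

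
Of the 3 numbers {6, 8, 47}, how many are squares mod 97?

(6/97) = +1 → QR.
(8/97) = +1 → QR.
(47/97) = +1 → QR.
Total quadratic residues among the 3: 3.

3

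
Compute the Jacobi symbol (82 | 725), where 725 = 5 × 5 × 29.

1

Pull out 2: since 725 ≡ 5 (mod 8), (2/725) = -1.
Reciprocity: 41 ≡ 1 and 725 ≡ 1 (mod 4), so (41/725) = +(725/41).
Reduce top mod 41: now compute (28/41).
Pull out 2^2: since 41 ≡ 1 (mod 8), (2/41) = +1, so (2/41)^2 = +1.
Reciprocity: 7 ≡ 3 and 41 ≡ 1 (mod 4), so (7/41) = +(41/7).
Reduce top mod 7: now compute (6/7).
Pull out 2: since 7 ≡ 7 (mod 8), (2/7) = +1.
Reciprocity: 3 ≡ 3 and 7 ≡ 3 (mod 4), so (3/7) = −(7/3).
Reduce top mod 3: now compute (1/3).
Reached (1/3) = 1. Collecting the sign flips along the way, the symbol is +1.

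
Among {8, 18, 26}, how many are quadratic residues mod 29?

(8/29) = -1 → non-residue.
(18/29) = -1 → non-residue.
(26/29) = -1 → non-residue.
Total quadratic residues among the 3: 0.

0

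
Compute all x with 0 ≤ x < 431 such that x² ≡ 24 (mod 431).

Since 431 ≡ 3 (mod 4), a square root of 24 is 24^((431+1)/4) = 24^108 mod 431.
Repeated squaring: 24^2≡145, 24^4≡337, 24^8≡216, 24^16≡108, 24^32≡27, 24^64≡298 (mod 431).
24^108 = 24^(64+32+8+4) ≡ 256 (mod 431).
Check: 256² = 65536 ≡ 24 (mod 431). The two roots are 175 and 256.

175, 256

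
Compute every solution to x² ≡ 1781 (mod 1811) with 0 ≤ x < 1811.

95, 1716

Since 1811 ≡ 3 (mod 4), a square root of 1781 is 1781^((1811+1)/4) = 1781^453 mod 1811.
Repeated squaring: 1781^2≡900, 1781^4≡483, 1781^8≡1481, 1781^16≡240, 1781^32≡1459, 1781^64≡756, 1781^128≡1071, 1781^256≡678 (mod 1811).
1781^453 = 1781^(256+128+64+4+1) ≡ 1716 (mod 1811).
Check: 1716² = 2944656 ≡ 1781 (mod 1811). The two roots are 95 and 1716.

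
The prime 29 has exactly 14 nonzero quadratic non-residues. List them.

Square k = 1,…,14 (k and 29−k give the same square):
1²=1, 2²=4, 3²=9, 4²=16, 5²=25, 6²≡7, 7²≡20, 8²≡6, 9²≡23, 10²≡13, 11²≡5, 12²≡28, 13²≡24, 14²≡22 (mod 29).
The residues are {1, 4, 5, 6, 7, 9, 13, 16, 20, 22, 23, 24, 25, 28}; the non-residues are the remaining 14 nonzero classes.

2, 3, 8, 10, 11, 12, 14, 15, 17, 18, 19, 21, 26, 27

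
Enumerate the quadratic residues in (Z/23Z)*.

Square k = 1,…,11 (k and 23−k give the same square):
1²=1, 2²=4, 3²=9, 4²=16, 5²≡2, 6²≡13, 7²≡3, 8²≡18, 9²≡12, 10²≡8, 11²≡6 (mod 23).
So the quadratic residues mod 23 are {1, 2, 3, 4, 6, 8, 9, 12, 13, 16, 18}.

1 2 3 4 6 8 9 12 13 16 18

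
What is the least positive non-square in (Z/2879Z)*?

(2/2879) = +1, so 2 is a residue.
(3/2879) = +1, so 3 is a residue.
(4/2879) = +1, so 4 is a residue.
(5/2879) = +1, so 5 is a residue.
(6/2879) = +1, so 6 is a residue.
(7/2879) = −1, so 7 is the smallest positive non-residue mod 2879.

7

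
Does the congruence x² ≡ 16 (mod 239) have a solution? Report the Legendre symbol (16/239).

Euler's criterion: (16/239) ≡ 16^119 (mod 239).
16^2 ≡ 17 (mod 239)
16^4 ≡ 50 (mod 239)
16^8 ≡ 110 (mod 239)
16^16 ≡ 150 (mod 239)
16^32 ≡ 34 (mod 239)
16^64 ≡ 200 (mod 239)
16^119 = 16^(64+32+16+4+2+1) ≡ 1 (mod 239).
Result is 1, so (16/239) = 1.

1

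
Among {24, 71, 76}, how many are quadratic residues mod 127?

(24/127) = -1 → non-residue.
(71/127) = +1 → QR.
(76/127) = +1 → QR.
Total quadratic residues among the 3: 2.

2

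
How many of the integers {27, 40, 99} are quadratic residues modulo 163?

1

(27/163) = -1 → non-residue.
(40/163) = +1 → QR.
(99/163) = -1 → non-residue.
Total quadratic residues among the 3: 1.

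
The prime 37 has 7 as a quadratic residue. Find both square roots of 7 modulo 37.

37 ≡ 1 (mod 4), so we find a root by search.
Trying successive values, 9² = 81 ≡ 7 (mod 37). The other root is 37 − 9 = 28.

9, 28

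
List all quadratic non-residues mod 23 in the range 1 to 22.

Square k = 1,…,11 (k and 23−k give the same square):
1²=1, 2²=4, 3²=9, 4²=16, 5²≡2, 6²≡13, 7²≡3, 8²≡18, 9²≡12, 10²≡8, 11²≡6 (mod 23).
The residues are {1, 2, 3, 4, 6, 8, 9, 12, 13, 16, 18}; the non-residues are the remaining 11 nonzero classes.

5, 7, 10, 11, 14, 15, 17, 19, 20, 21, 22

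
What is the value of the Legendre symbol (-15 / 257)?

1

First reduce: -15 ≡ 242 (mod 257).
Pull out 2: since 257 ≡ 1 (mod 8), (2/257) = +1.
Reciprocity: 121 ≡ 1 and 257 ≡ 1 (mod 4), so (121/257) = +(257/121).
Reduce top mod 121: now compute (15/121).
Reciprocity: 15 ≡ 3 and 121 ≡ 1 (mod 4), so (15/121) = +(121/15).
Reduce top mod 15: now compute (1/15).
Reached (1/15) = 1. Collecting the sign flips along the way, the symbol is +1.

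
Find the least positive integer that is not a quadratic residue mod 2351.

13

(2/2351) = +1, so 2 is a residue.
(3/2351) = +1, so 3 is a residue.
(4/2351) = +1, so 4 is a residue.
(5/2351) = +1, so 5 is a residue.
(6/2351) = +1, so 6 is a residue.
(7/2351) = +1, so 7 is a residue.
(8/2351) = +1, so 8 is a residue.
(9/2351) = +1, so 9 is a residue.
(10/2351) = +1, so 10 is a residue.
(11/2351) = +1, so 11 is a residue.
(12/2351) = +1, so 12 is a residue.
(13/2351) = −1, so 13 is the smallest positive non-residue mod 2351.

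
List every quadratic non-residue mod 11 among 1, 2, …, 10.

Square k = 1,…,5 (k and 11−k give the same square):
1²=1, 2²=4, 3²=9, 4²≡5, 5²≡3 (mod 11).
The residues are {1, 3, 4, 5, 9}; the non-residues are the remaining 5 nonzero classes.

2, 6, 7, 8, 10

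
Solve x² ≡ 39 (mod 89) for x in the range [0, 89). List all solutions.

89 ≡ 1 (mod 4), so we find a root by search.
Trying successive values, 22² = 484 ≡ 39 (mod 89). The other root is 89 − 22 = 67.

22, 67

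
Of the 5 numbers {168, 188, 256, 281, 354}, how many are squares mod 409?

(168/409) = -1 → non-residue.
(188/409) = -1 → non-residue.
(256/409) = +1 → QR.
(281/409) = +1 → QR.
(354/409) = -1 → non-residue.
Total quadratic residues among the 5: 2.

2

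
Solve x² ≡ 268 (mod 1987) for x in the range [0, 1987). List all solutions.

Since 1987 ≡ 3 (mod 4), a square root of 268 is 268^((1987+1)/4) = 268^497 mod 1987.
Repeated squaring: 268^2≡292, 268^4≡1810, 268^8≡1524, 268^16≡1760, 268^32≡1854, 268^64≡1793, 268^128≡1870, 268^256≡1767 (mod 1987).
268^497 = 268^(256+128+64+32+16+1) ≡ 1409 (mod 1987).
Check: 1409² = 1985281 ≡ 268 (mod 1987). The two roots are 578 and 1409.

578, 1409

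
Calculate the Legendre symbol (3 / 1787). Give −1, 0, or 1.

Reciprocity: 3 ≡ 3 and 1787 ≡ 3 (mod 4), so (3/1787) = −(1787/3).
Reduce top mod 3: now compute (2/3).
Pull out 2: since 3 ≡ 3 (mod 8), (2/3) = -1.
Reached (1/3) = 1. Collecting the sign flips along the way, the symbol is +1.

1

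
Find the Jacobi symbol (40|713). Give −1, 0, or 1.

-1

Pull out 2^3: since 713 ≡ 1 (mod 8), (2/713) = +1, so (2/713)^3 = +1.
Reciprocity: 5 ≡ 1 and 713 ≡ 1 (mod 4), so (5/713) = +(713/5).
Reduce top mod 5: now compute (3/5).
Reciprocity: 3 ≡ 3 and 5 ≡ 1 (mod 4), so (3/5) = +(5/3).
Reduce top mod 3: now compute (2/3).
Pull out 2: since 3 ≡ 3 (mod 8), (2/3) = -1.
Reached (1/3) = 1. Collecting the sign flips along the way, the symbol is -1.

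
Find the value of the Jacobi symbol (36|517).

1

Pull out 2^2: since 517 ≡ 5 (mod 8), (2/517) = -1, so (2/517)^2 = +1.
Reciprocity: 9 ≡ 1 and 517 ≡ 1 (mod 4), so (9/517) = +(517/9).
Reduce top mod 9: now compute (4/9).
Pull out 2^2: since 9 ≡ 1 (mod 8), (2/9) = +1, so (2/9)^2 = +1.
Reached (1/9) = 1. Collecting the sign flips along the way, the symbol is +1.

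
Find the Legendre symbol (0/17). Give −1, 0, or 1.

Top reduces to 0: gcd > 1, so the symbol is 0.

0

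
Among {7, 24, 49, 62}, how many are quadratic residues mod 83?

2

(7/83) = +1 → QR.
(24/83) = -1 → non-residue.
(49/83) = +1 → QR.
(62/83) = -1 → non-residue.
Total quadratic residues among the 4: 2.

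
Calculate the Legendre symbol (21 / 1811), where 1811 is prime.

1

Reciprocity: 21 ≡ 1 and 1811 ≡ 3 (mod 4), so (21/1811) = +(1811/21).
Reduce top mod 21: now compute (5/21).
Reciprocity: 5 ≡ 1 and 21 ≡ 1 (mod 4), so (5/21) = +(21/5).
Reduce top mod 5: now compute (1/5).
Reached (1/5) = 1. Collecting the sign flips along the way, the symbol is +1.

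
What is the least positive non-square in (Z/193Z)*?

(2/193) = +1, so 2 is a residue.
(3/193) = +1, so 3 is a residue.
(4/193) = +1, so 4 is a residue.
(5/193) = −1, so 5 is the smallest positive non-residue mod 193.

5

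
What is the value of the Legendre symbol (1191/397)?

0

First reduce: 1191 ≡ 0 (mod 397).
Top reduces to 0: gcd > 1, so the symbol is 0.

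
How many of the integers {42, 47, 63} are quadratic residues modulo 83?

1

(42/83) = -1 → non-residue.
(47/83) = -1 → non-residue.
(63/83) = +1 → QR.
Total quadratic residues among the 3: 1.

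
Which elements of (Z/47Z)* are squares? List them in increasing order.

1,2,3,4,6,7,8,9,12,14,16,17,18,21,24,25,27,28,32,34,36,37,42

Square k = 1,…,23 (k and 47−k give the same square):
1²=1, 2²=4, 3²=9, 4²=16, 5²=25, 6²=36, 7²≡2, 8²≡17, 9²≡34, 10²≡6, 11²≡27, 12²≡3, 13²≡28, 14²≡8, 15²≡37, 16²≡21, 17²≡7, 18²≡42, 19²≡32, 20²≡24, 21²≡18, 22²≡14, 23²≡12 (mod 47).
So the quadratic residues mod 47 are {1, 2, 3, 4, 6, 7, 8, 9, 12, 14, 16, 17, 18, 21, 24, 25, 27, 28, 32, 34, 36, 37, 42}.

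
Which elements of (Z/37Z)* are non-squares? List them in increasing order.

Square k = 1,…,18 (k and 37−k give the same square):
1²=1, 2²=4, 3²=9, 4²=16, 5²=25, 6²=36, 7²≡12, 8²≡27, 9²≡7, 10²≡26, 11²≡10, 12²≡33, 13²≡21, 14²≡11, 15²≡3, 16²≡34, 17²≡30, 18²≡28 (mod 37).
The residues are {1, 3, 4, 7, 9, 10, 11, 12, 16, 21, 25, 26, 27, 28, 30, 33, 34, 36}; the non-residues are the remaining 18 nonzero classes.

2,5,6,8,13,14,15,17,18,19,20,22,23,24,29,31,32,35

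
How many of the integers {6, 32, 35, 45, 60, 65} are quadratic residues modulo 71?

4

(6/71) = +1 → QR.
(32/71) = +1 → QR.
(35/71) = -1 → non-residue.
(45/71) = +1 → QR.
(60/71) = +1 → QR.
(65/71) = -1 → non-residue.
Total quadratic residues among the 6: 4.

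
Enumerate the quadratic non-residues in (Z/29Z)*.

2,3,8,10,11,12,14,15,17,18,19,21,26,27

Square k = 1,…,14 (k and 29−k give the same square):
1²=1, 2²=4, 3²=9, 4²=16, 5²=25, 6²≡7, 7²≡20, 8²≡6, 9²≡23, 10²≡13, 11²≡5, 12²≡28, 13²≡24, 14²≡22 (mod 29).
The residues are {1, 4, 5, 6, 7, 9, 13, 16, 20, 22, 23, 24, 25, 28}; the non-residues are the remaining 14 nonzero classes.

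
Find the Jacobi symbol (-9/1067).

-1

First reduce: -9 ≡ 1058 (mod 1067).
Pull out 2: since 1067 ≡ 3 (mod 8), (2/1067) = -1.
Reciprocity: 529 ≡ 1 and 1067 ≡ 3 (mod 4), so (529/1067) = +(1067/529).
Reduce top mod 529: now compute (9/529).
Reciprocity: 9 ≡ 1 and 529 ≡ 1 (mod 4), so (9/529) = +(529/9).
Reduce top mod 9: now compute (7/9).
Reciprocity: 7 ≡ 3 and 9 ≡ 1 (mod 4), so (7/9) = +(9/7).
Reduce top mod 7: now compute (2/7).
Pull out 2: since 7 ≡ 7 (mod 8), (2/7) = +1.
Reached (1/7) = 1. Collecting the sign flips along the way, the symbol is -1.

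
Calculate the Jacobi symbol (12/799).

Pull out 2^2: since 799 ≡ 7 (mod 8), (2/799) = +1, so (2/799)^2 = +1.
Reciprocity: 3 ≡ 3 and 799 ≡ 3 (mod 4), so (3/799) = −(799/3).
Reduce top mod 3: now compute (1/3).
Reached (1/3) = 1. Collecting the sign flips along the way, the symbol is -1.

-1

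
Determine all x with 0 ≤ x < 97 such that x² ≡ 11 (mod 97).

97 ≡ 1 (mod 4), so we find a root by search.
Trying successive values, 37² = 1369 ≡ 11 (mod 97). The other root is 97 − 37 = 60.

37, 60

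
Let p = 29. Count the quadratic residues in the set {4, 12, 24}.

(4/29) = +1 → QR.
(12/29) = -1 → non-residue.
(24/29) = +1 → QR.
Total quadratic residues among the 3: 2.

2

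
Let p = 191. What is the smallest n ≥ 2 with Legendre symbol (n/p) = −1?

7

(2/191) = +1, so 2 is a residue.
(3/191) = +1, so 3 is a residue.
(4/191) = +1, so 4 is a residue.
(5/191) = +1, so 5 is a residue.
(6/191) = +1, so 6 is a residue.
(7/191) = −1, so 7 is the smallest positive non-residue mod 191.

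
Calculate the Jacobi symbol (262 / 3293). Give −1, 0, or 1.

Pull out 2: since 3293 ≡ 5 (mod 8), (2/3293) = -1.
Reciprocity: 131 ≡ 3 and 3293 ≡ 1 (mod 4), so (131/3293) = +(3293/131).
Reduce top mod 131: now compute (18/131).
Pull out 2: since 131 ≡ 3 (mod 8), (2/131) = -1.
Reciprocity: 9 ≡ 1 and 131 ≡ 3 (mod 4), so (9/131) = +(131/9).
Reduce top mod 9: now compute (5/9).
Reciprocity: 5 ≡ 1 and 9 ≡ 1 (mod 4), so (5/9) = +(9/5).
Reduce top mod 5: now compute (4/5).
Pull out 2^2: since 5 ≡ 5 (mod 8), (2/5) = -1, so (2/5)^2 = +1.
Reached (1/5) = 1. Collecting the sign flips along the way, the symbol is +1.

1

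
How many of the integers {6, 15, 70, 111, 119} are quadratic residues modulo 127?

2

(6/127) = -1 → non-residue.
(15/127) = +1 → QR.
(70/127) = +1 → QR.
(111/127) = -1 → non-residue.
(119/127) = -1 → non-residue.
Total quadratic residues among the 5: 2.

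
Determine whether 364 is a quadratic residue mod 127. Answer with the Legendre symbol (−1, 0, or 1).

-1

Euler's criterion: (364/127) ≡ 110^63 (mod 127).
110^2 ≡ 35 (mod 127)
110^4 ≡ 82 (mod 127)
110^8 ≡ 120 (mod 127)
110^16 ≡ 49 (mod 127)
110^32 ≡ 115 (mod 127)
110^63 = 110^(32+16+8+4+2+1) ≡ 126 (mod 127).
Result is 126 ≡ −1, so (364/127) = −1.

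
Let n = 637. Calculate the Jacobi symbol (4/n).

Pull out 2^2: since 637 ≡ 5 (mod 8), (2/637) = -1, so (2/637)^2 = +1.
Reached (1/637) = 1. Collecting the sign flips along the way, the symbol is +1.

1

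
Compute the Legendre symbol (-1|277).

Euler's criterion: (-1/277) ≡ 276^138 (mod 277).
276^2 ≡ 1 (mod 277)
276^4 ≡ 1 (mod 277)
276^8 ≡ 1 (mod 277)
276^16 ≡ 1 (mod 277)
276^32 ≡ 1 (mod 277)
276^64 ≡ 1 (mod 277)
276^128 ≡ 1 (mod 277)
276^138 = 276^(128+8+2) ≡ 1 (mod 277).
Result is 1, so (-1/277) = 1.

1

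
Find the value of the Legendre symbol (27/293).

-1

Reciprocity: 27 ≡ 3 and 293 ≡ 1 (mod 4), so (27/293) = +(293/27).
Reduce top mod 27: now compute (23/27).
Reciprocity: 23 ≡ 3 and 27 ≡ 3 (mod 4), so (23/27) = −(27/23).
Reduce top mod 23: now compute (4/23).
Pull out 2^2: since 23 ≡ 7 (mod 8), (2/23) = +1, so (2/23)^2 = +1.
Reached (1/23) = 1. Collecting the sign flips along the way, the symbol is -1.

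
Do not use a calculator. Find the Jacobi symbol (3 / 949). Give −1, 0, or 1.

Reciprocity: 3 ≡ 3 and 949 ≡ 1 (mod 4), so (3/949) = +(949/3).
Reduce top mod 3: now compute (1/3).
Reached (1/3) = 1. Collecting the sign flips along the way, the symbol is +1.

1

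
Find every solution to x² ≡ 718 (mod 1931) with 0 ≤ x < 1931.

358, 1573

Since 1931 ≡ 3 (mod 4), a square root of 718 is 718^((1931+1)/4) = 718^483 mod 1931.
Repeated squaring: 718^2≡1878, 718^4≡878, 718^8≡415, 718^16≡366, 718^32≡717, 718^64≡443, 718^128≡1218, 718^256≡516 (mod 1931).
718^483 = 718^(256+128+64+32+2+1) ≡ 358 (mod 1931).
Check: 358² = 128164 ≡ 718 (mod 1931). The two roots are 358 and 1573.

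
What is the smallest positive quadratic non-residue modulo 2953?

5

(2/2953) = +1, so 2 is a residue.
(3/2953) = +1, so 3 is a residue.
(4/2953) = +1, so 4 is a residue.
(5/2953) = −1, so 5 is the smallest positive non-residue mod 2953.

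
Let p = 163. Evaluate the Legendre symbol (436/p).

-1

First reduce: 436 ≡ 110 (mod 163).
Pull out 2: since 163 ≡ 3 (mod 8), (2/163) = -1.
Reciprocity: 55 ≡ 3 and 163 ≡ 3 (mod 4), so (55/163) = −(163/55).
Reduce top mod 55: now compute (53/55).
Reciprocity: 53 ≡ 1 and 55 ≡ 3 (mod 4), so (53/55) = +(55/53).
Reduce top mod 53: now compute (2/53).
Pull out 2: since 53 ≡ 5 (mod 8), (2/53) = -1.
Reached (1/53) = 1. Collecting the sign flips along the way, the symbol is -1.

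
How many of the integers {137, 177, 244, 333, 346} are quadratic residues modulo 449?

(137/449) = +1 → QR.
(177/449) = -1 → non-residue.
(244/449) = +1 → QR.
(333/449) = -1 → non-residue.
(346/449) = -1 → non-residue.
Total quadratic residues among the 5: 2.

2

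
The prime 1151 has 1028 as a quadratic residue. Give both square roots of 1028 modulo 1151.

117, 1034

Since 1151 ≡ 3 (mod 4), a square root of 1028 is 1028^((1151+1)/4) = 1028^288 mod 1151.
Repeated squaring: 1028^2≡166, 1028^4≡1083, 1028^8≡20, 1028^16≡400, 1028^32≡11, 1028^64≡121, 1028^128≡829, 1028^256≡94 (mod 1151).
1028^288 = 1028^(256+32) ≡ 1034 (mod 1151).
Check: 1034² = 1069156 ≡ 1028 (mod 1151). The two roots are 117 and 1034.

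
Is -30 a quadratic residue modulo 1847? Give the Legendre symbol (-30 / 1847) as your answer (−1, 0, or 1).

First reduce: -30 ≡ 1817 (mod 1847).
Reciprocity: 1817 ≡ 1 and 1847 ≡ 3 (mod 4), so (1817/1847) = +(1847/1817).
Reduce top mod 1817: now compute (30/1817).
Pull out 2: since 1817 ≡ 1 (mod 8), (2/1817) = +1.
Reciprocity: 15 ≡ 3 and 1817 ≡ 1 (mod 4), so (15/1817) = +(1817/15).
Reduce top mod 15: now compute (2/15).
Pull out 2: since 15 ≡ 7 (mod 8), (2/15) = +1.
Reached (1/15) = 1. Collecting the sign flips along the way, the symbol is +1.

1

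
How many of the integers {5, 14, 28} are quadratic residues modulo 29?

(5/29) = +1 → QR.
(14/29) = -1 → non-residue.
(28/29) = +1 → QR.
Total quadratic residues among the 3: 2.

2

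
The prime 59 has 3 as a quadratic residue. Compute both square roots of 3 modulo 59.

Since 59 ≡ 3 (mod 4), a square root of 3 is 3^((59+1)/4) = 3^15 mod 59.
Repeated squaring: 3^2≡9, 3^4≡22, 3^8≡12 (mod 59).
3^15 = 3^(8+4+2+1) ≡ 48 (mod 59).
Check: 48² = 2304 ≡ 3 (mod 59). The two roots are 11 and 48.

11, 48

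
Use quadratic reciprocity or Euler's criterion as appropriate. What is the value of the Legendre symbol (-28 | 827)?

1

First reduce: -28 ≡ 799 (mod 827).
Reciprocity: 799 ≡ 3 and 827 ≡ 3 (mod 4), so (799/827) = −(827/799).
Reduce top mod 799: now compute (28/799).
Pull out 2^2: since 799 ≡ 7 (mod 8), (2/799) = +1, so (2/799)^2 = +1.
Reciprocity: 7 ≡ 3 and 799 ≡ 3 (mod 4), so (7/799) = −(799/7).
Reduce top mod 7: now compute (1/7).
Reached (1/7) = 1. Collecting the sign flips along the way, the symbol is +1.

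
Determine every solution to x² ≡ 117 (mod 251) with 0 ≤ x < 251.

86, 165

Since 251 ≡ 3 (mod 4), a square root of 117 is 117^((251+1)/4) = 117^63 mod 251.
Repeated squaring: 117^2≡135, 117^4≡153, 117^8≡66, 117^16≡89, 117^32≡140 (mod 251).
117^63 = 117^(32+16+8+4+2+1) ≡ 86 (mod 251).
Check: 86² = 7396 ≡ 117 (mod 251). The two roots are 86 and 165.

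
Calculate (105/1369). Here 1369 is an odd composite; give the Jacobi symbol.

1

Reciprocity: 105 ≡ 1 and 1369 ≡ 1 (mod 4), so (105/1369) = +(1369/105).
Reduce top mod 105: now compute (4/105).
Pull out 2^2: since 105 ≡ 1 (mod 8), (2/105) = +1, so (2/105)^2 = +1.
Reached (1/105) = 1. Collecting the sign flips along the way, the symbol is +1.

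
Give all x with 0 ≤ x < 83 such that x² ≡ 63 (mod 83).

Since 83 ≡ 3 (mod 4), a square root of 63 is 63^((83+1)/4) = 63^21 mod 83.
Repeated squaring: 63^2≡68, 63^4≡59, 63^8≡78, 63^16≡25 (mod 83).
63^21 = 63^(16+4+1) ≡ 48 (mod 83).
Check: 48² = 2304 ≡ 63 (mod 83). The two roots are 35 and 48.

35, 48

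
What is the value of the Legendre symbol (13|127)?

1

Reciprocity: 13 ≡ 1 and 127 ≡ 3 (mod 4), so (13/127) = +(127/13).
Reduce top mod 13: now compute (10/13).
Pull out 2: since 13 ≡ 5 (mod 8), (2/13) = -1.
Reciprocity: 5 ≡ 1 and 13 ≡ 1 (mod 4), so (5/13) = +(13/5).
Reduce top mod 5: now compute (3/5).
Reciprocity: 3 ≡ 3 and 5 ≡ 1 (mod 4), so (3/5) = +(5/3).
Reduce top mod 3: now compute (2/3).
Pull out 2: since 3 ≡ 3 (mod 8), (2/3) = -1.
Reached (1/3) = 1. Collecting the sign flips along the way, the symbol is +1.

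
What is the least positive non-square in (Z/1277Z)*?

2

(2/1277) = −1, so 2 is the smallest positive non-residue mod 1277.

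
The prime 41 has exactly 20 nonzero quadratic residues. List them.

1 2 4 5 8 9 10 16 18 20 21 23 25 31 32 33 36 37 39 40

Square k = 1,…,20 (k and 41−k give the same square):
1²=1, 2²=4, 3²=9, 4²=16, 5²=25, 6²=36, 7²≡8, 8²≡23, 9²≡40, 10²≡18, 11²≡39, 12²≡21, 13²≡5, 14²≡32, 15²≡20, 16²≡10, 17²≡2, 18²≡37, 19²≡33, 20²≡31 (mod 41).
So the quadratic residues mod 41 are {1, 2, 4, 5, 8, 9, 10, 16, 18, 20, 21, 23, 25, 31, 32, 33, 36, 37, 39, 40}.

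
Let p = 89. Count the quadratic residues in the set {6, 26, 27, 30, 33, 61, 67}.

(6/89) = -1 → non-residue.
(26/89) = -1 → non-residue.
(27/89) = -1 → non-residue.
(30/89) = -1 → non-residue.
(33/89) = -1 → non-residue.
(61/89) = -1 → non-residue.
(67/89) = +1 → QR.
Total quadratic residues among the 7: 1.

1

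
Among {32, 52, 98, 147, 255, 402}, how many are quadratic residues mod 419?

(32/419) = -1 → non-residue.
(52/419) = +1 → QR.
(98/419) = -1 → non-residue.
(147/419) = +1 → QR.
(255/419) = -1 → non-residue.
(402/419) = +1 → QR.
Total quadratic residues among the 6: 3.

3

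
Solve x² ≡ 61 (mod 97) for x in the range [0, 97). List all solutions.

97 ≡ 1 (mod 4), so we find a root by search.
Trying successive values, 35² = 1225 ≡ 61 (mod 97). The other root is 97 − 35 = 62.

35, 62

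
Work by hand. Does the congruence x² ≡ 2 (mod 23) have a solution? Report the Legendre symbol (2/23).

Euler's criterion: (2/23) ≡ 2^11 (mod 23).
2^2 ≡ 4 (mod 23)
2^4 ≡ 16 (mod 23)
2^8 ≡ 3 (mod 23)
2^11 = 2^(8+2+1) ≡ 1 (mod 23).
Result is 1, so (2/23) = 1.

1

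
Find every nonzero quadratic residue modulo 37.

Square k = 1,…,18 (k and 37−k give the same square):
1²=1, 2²=4, 3²=9, 4²=16, 5²=25, 6²=36, 7²≡12, 8²≡27, 9²≡7, 10²≡26, 11²≡10, 12²≡33, 13²≡21, 14²≡11, 15²≡3, 16²≡34, 17²≡30, 18²≡28 (mod 37).
So the quadratic residues mod 37 are {1, 3, 4, 7, 9, 10, 11, 12, 16, 21, 25, 26, 27, 28, 30, 33, 34, 36}.

1,3,4,7,9,10,11,12,16,21,25,26,27,28,30,33,34,36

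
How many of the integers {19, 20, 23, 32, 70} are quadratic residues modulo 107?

2

(19/107) = +1 → QR.
(20/107) = -1 → non-residue.
(23/107) = +1 → QR.
(32/107) = -1 → non-residue.
(70/107) = -1 → non-residue.
Total quadratic residues among the 5: 2.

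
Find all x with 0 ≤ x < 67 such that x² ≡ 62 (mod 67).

Since 67 ≡ 3 (mod 4), a square root of 62 is 62^((67+1)/4) = 62^17 mod 67.
Repeated squaring: 62^2≡25, 62^4≡22, 62^8≡15, 62^16≡24 (mod 67).
62^17 = 62^(16+1) ≡ 14 (mod 67).
Check: 14² = 196 ≡ 62 (mod 67). The two roots are 14 and 53.

14, 53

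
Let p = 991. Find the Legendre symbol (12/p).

-1

Pull out 2^2: since 991 ≡ 7 (mod 8), (2/991) = +1, so (2/991)^2 = +1.
Reciprocity: 3 ≡ 3 and 991 ≡ 3 (mod 4), so (3/991) = −(991/3).
Reduce top mod 3: now compute (1/3).
Reached (1/3) = 1. Collecting the sign flips along the way, the symbol is -1.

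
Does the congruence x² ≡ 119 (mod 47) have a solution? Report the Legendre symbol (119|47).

1

First reduce: 119 ≡ 25 (mod 47).
Reciprocity: 25 ≡ 1 and 47 ≡ 3 (mod 4), so (25/47) = +(47/25).
Reduce top mod 25: now compute (22/25).
Pull out 2: since 25 ≡ 1 (mod 8), (2/25) = +1.
Reciprocity: 11 ≡ 3 and 25 ≡ 1 (mod 4), so (11/25) = +(25/11).
Reduce top mod 11: now compute (3/11).
Reciprocity: 3 ≡ 3 and 11 ≡ 3 (mod 4), so (3/11) = −(11/3).
Reduce top mod 3: now compute (2/3).
Pull out 2: since 3 ≡ 3 (mod 8), (2/3) = -1.
Reached (1/3) = 1. Collecting the sign flips along the way, the symbol is +1.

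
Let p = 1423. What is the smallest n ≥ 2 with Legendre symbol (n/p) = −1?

(2/1423) = +1, so 2 is a residue.
(3/1423) = −1, so 3 is the smallest positive non-residue mod 1423.

3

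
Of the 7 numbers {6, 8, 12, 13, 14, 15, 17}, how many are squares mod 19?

2

(6/19) = +1 → QR.
(8/19) = -1 → non-residue.
(12/19) = -1 → non-residue.
(13/19) = -1 → non-residue.
(14/19) = -1 → non-residue.
(15/19) = -1 → non-residue.
(17/19) = +1 → QR.
Total quadratic residues among the 7: 2.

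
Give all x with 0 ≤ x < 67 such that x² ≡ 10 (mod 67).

12, 55

Since 67 ≡ 3 (mod 4), a square root of 10 is 10^((67+1)/4) = 10^17 mod 67.
Repeated squaring: 10^2≡33, 10^4≡17, 10^8≡21, 10^16≡39 (mod 67).
10^17 = 10^(16+1) ≡ 55 (mod 67).
Check: 55² = 3025 ≡ 10 (mod 67). The two roots are 12 and 55.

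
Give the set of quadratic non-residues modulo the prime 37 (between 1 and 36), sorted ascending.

Square k = 1,…,18 (k and 37−k give the same square):
1²=1, 2²=4, 3²=9, 4²=16, 5²=25, 6²=36, 7²≡12, 8²≡27, 9²≡7, 10²≡26, 11²≡10, 12²≡33, 13²≡21, 14²≡11, 15²≡3, 16²≡34, 17²≡30, 18²≡28 (mod 37).
The residues are {1, 3, 4, 7, 9, 10, 11, 12, 16, 21, 25, 26, 27, 28, 30, 33, 34, 36}; the non-residues are the remaining 18 nonzero classes.

2, 5, 6, 8, 13, 14, 15, 17, 18, 19, 20, 22, 23, 24, 29, 31, 32, 35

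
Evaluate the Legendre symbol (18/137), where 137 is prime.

Euler's criterion: (18/137) ≡ 18^68 (mod 137).
18^2 ≡ 50 (mod 137)
18^4 ≡ 34 (mod 137)
18^8 ≡ 60 (mod 137)
18^16 ≡ 38 (mod 137)
18^32 ≡ 74 (mod 137)
18^64 ≡ 133 (mod 137)
18^68 = 18^(64+4) ≡ 1 (mod 137).
Result is 1, so (18/137) = 1.

1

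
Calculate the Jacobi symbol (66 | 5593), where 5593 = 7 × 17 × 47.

Pull out 2: since 5593 ≡ 1 (mod 8), (2/5593) = +1.
Reciprocity: 33 ≡ 1 and 5593 ≡ 1 (mod 4), so (33/5593) = +(5593/33).
Reduce top mod 33: now compute (16/33).
Pull out 2^4: since 33 ≡ 1 (mod 8), (2/33) = +1, so (2/33)^4 = +1.
Reached (1/33) = 1. Collecting the sign flips along the way, the symbol is +1.

1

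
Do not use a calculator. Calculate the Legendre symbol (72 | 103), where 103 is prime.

Pull out 2^3: since 103 ≡ 7 (mod 8), (2/103) = +1, so (2/103)^3 = +1.
Reciprocity: 9 ≡ 1 and 103 ≡ 3 (mod 4), so (9/103) = +(103/9).
Reduce top mod 9: now compute (4/9).
Pull out 2^2: since 9 ≡ 1 (mod 8), (2/9) = +1, so (2/9)^2 = +1.
Reached (1/9) = 1. Collecting the sign flips along the way, the symbol is +1.

1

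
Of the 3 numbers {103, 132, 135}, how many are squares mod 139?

0

(103/139) = -1 → non-residue.
(132/139) = -1 → non-residue.
(135/139) = -1 → non-residue.
Total quadratic residues among the 3: 0.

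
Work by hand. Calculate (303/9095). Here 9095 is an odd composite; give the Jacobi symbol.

1

Reciprocity: 303 ≡ 3 and 9095 ≡ 3 (mod 4), so (303/9095) = −(9095/303).
Reduce top mod 303: now compute (5/303).
Reciprocity: 5 ≡ 1 and 303 ≡ 3 (mod 4), so (5/303) = +(303/5).
Reduce top mod 5: now compute (3/5).
Reciprocity: 3 ≡ 3 and 5 ≡ 1 (mod 4), so (3/5) = +(5/3).
Reduce top mod 3: now compute (2/3).
Pull out 2: since 3 ≡ 3 (mod 8), (2/3) = -1.
Reached (1/3) = 1. Collecting the sign flips along the way, the symbol is +1.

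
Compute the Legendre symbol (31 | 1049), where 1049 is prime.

-1

Euler's criterion: (31/1049) ≡ 31^524 (mod 1049).
31^2 ≡ 961 (mod 1049)
31^4 ≡ 401 (mod 1049)
31^8 ≡ 304 (mod 1049)
31^16 ≡ 104 (mod 1049)
31^32 ≡ 326 (mod 1049)
31^64 ≡ 327 (mod 1049)
31^128 ≡ 980 (mod 1049)
31^256 ≡ 565 (mod 1049)
31^512 ≡ 329 (mod 1049)
31^524 = 31^(512+8+4) ≡ 1048 (mod 1049).
Result is 1048 ≡ −1, so (31/1049) = −1.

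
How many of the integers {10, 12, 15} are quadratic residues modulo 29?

(10/29) = -1 → non-residue.
(12/29) = -1 → non-residue.
(15/29) = -1 → non-residue.
Total quadratic residues among the 3: 0.

0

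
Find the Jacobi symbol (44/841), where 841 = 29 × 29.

Pull out 2^2: since 841 ≡ 1 (mod 8), (2/841) = +1, so (2/841)^2 = +1.
Reciprocity: 11 ≡ 3 and 841 ≡ 1 (mod 4), so (11/841) = +(841/11).
Reduce top mod 11: now compute (5/11).
Reciprocity: 5 ≡ 1 and 11 ≡ 3 (mod 4), so (5/11) = +(11/5).
Reduce top mod 5: now compute (1/5).
Reached (1/5) = 1. Collecting the sign flips along the way, the symbol is +1.

1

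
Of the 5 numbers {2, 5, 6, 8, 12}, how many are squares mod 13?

(2/13) = -1 → non-residue.
(5/13) = -1 → non-residue.
(6/13) = -1 → non-residue.
(8/13) = -1 → non-residue.
(12/13) = +1 → QR.
Total quadratic residues among the 5: 1.

1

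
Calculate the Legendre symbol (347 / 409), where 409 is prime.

Euler's criterion: (347/409) ≡ 347^204 (mod 409).
347^2 ≡ 163 (mod 409)
347^4 ≡ 393 (mod 409)
347^8 ≡ 256 (mod 409)
347^16 ≡ 96 (mod 409)
347^32 ≡ 218 (mod 409)
347^64 ≡ 80 (mod 409)
347^128 ≡ 265 (mod 409)
347^204 = 347^(128+64+8+4) ≡ 408 (mod 409).
Result is 408 ≡ −1, so (347/409) = −1.

-1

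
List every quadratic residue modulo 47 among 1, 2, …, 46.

Square k = 1,…,23 (k and 47−k give the same square):
1²=1, 2²=4, 3²=9, 4²=16, 5²=25, 6²=36, 7²≡2, 8²≡17, 9²≡34, 10²≡6, 11²≡27, 12²≡3, 13²≡28, 14²≡8, 15²≡37, 16²≡21, 17²≡7, 18²≡42, 19²≡32, 20²≡24, 21²≡18, 22²≡14, 23²≡12 (mod 47).
So the quadratic residues mod 47 are {1, 2, 3, 4, 6, 7, 8, 9, 12, 14, 16, 17, 18, 21, 24, 25, 27, 28, 32, 34, 36, 37, 42}.

1,2,3,4,6,7,8,9,12,14,16,17,18,21,24,25,27,28,32,34,36,37,42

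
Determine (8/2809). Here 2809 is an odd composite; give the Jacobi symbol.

Pull out 2^3: since 2809 ≡ 1 (mod 8), (2/2809) = +1, so (2/2809)^3 = +1.
Reached (1/2809) = 1. Collecting the sign flips along the way, the symbol is +1.

1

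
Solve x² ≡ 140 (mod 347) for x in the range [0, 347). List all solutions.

Since 347 ≡ 3 (mod 4), a square root of 140 is 140^((347+1)/4) = 140^87 mod 347.
Repeated squaring: 140^2≡168, 140^4≡117, 140^8≡156, 140^16≡46, 140^32≡34, 140^64≡115 (mod 347).
140^87 = 140^(64+16+4+2+1) ≡ 293 (mod 347).
Check: 293² = 85849 ≡ 140 (mod 347). The two roots are 54 and 293.

54, 293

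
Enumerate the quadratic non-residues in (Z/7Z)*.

Square k = 1,…,3 (k and 7−k give the same square):
1²=1, 2²=4, 3²≡2 (mod 7).
The residues are {1, 2, 4}; the non-residues are the remaining 3 nonzero classes.

3, 5, 6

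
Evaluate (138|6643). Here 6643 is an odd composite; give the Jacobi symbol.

Pull out 2: since 6643 ≡ 3 (mod 8), (2/6643) = -1.
Reciprocity: 69 ≡ 1 and 6643 ≡ 3 (mod 4), so (69/6643) = +(6643/69).
Reduce top mod 69: now compute (19/69).
Reciprocity: 19 ≡ 3 and 69 ≡ 1 (mod 4), so (19/69) = +(69/19).
Reduce top mod 19: now compute (12/19).
Pull out 2^2: since 19 ≡ 3 (mod 8), (2/19) = -1, so (2/19)^2 = +1.
Reciprocity: 3 ≡ 3 and 19 ≡ 3 (mod 4), so (3/19) = −(19/3).
Reduce top mod 3: now compute (1/3).
Reached (1/3) = 1. Collecting the sign flips along the way, the symbol is +1.

1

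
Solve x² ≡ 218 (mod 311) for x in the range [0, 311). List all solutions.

Since 311 ≡ 3 (mod 4), a square root of 218 is 218^((311+1)/4) = 218^78 mod 311.
Repeated squaring: 218^2≡252, 218^4≡60, 218^8≡179, 218^16≡8, 218^32≡64, 218^64≡53 (mod 311).
218^78 = 218^(64+8+4+2) ≡ 288 (mod 311).
Check: 288² = 82944 ≡ 218 (mod 311). The two roots are 23 and 288.

23, 288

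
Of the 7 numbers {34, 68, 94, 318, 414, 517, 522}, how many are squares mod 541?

2

(34/541) = +1 → QR.
(68/541) = -1 → non-residue.
(94/541) = -1 → non-residue.
(318/541) = -1 → non-residue.
(414/541) = -1 → non-residue.
(517/541) = -1 → non-residue.
(522/541) = +1 → QR.
Total quadratic residues among the 7: 2.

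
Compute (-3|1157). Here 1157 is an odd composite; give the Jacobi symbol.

-1

First reduce: -3 ≡ 1154 (mod 1157).
Pull out 2: since 1157 ≡ 5 (mod 8), (2/1157) = -1.
Reciprocity: 577 ≡ 1 and 1157 ≡ 1 (mod 4), so (577/1157) = +(1157/577).
Reduce top mod 577: now compute (3/577).
Reciprocity: 3 ≡ 3 and 577 ≡ 1 (mod 4), so (3/577) = +(577/3).
Reduce top mod 3: now compute (1/3).
Reached (1/3) = 1. Collecting the sign flips along the way, the symbol is -1.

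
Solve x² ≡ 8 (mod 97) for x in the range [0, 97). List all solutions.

97 ≡ 1 (mod 4), so we find a root by search.
Trying successive values, 28² = 784 ≡ 8 (mod 97). The other root is 97 − 28 = 69.

28, 69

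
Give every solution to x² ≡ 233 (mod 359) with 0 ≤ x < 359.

Since 359 ≡ 3 (mod 4), a square root of 233 is 233^((359+1)/4) = 233^90 mod 359.
Repeated squaring: 233^2≡80, 233^4≡297, 233^8≡254, 233^16≡255, 233^32≡46, 233^64≡321 (mod 359).
233^90 = 233^(64+16+8+2) ≡ 289 (mod 359).
Check: 289² = 83521 ≡ 233 (mod 359). The two roots are 70 and 289.

70, 289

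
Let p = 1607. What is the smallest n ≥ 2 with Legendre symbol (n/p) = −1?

5

(2/1607) = +1, so 2 is a residue.
(3/1607) = +1, so 3 is a residue.
(4/1607) = +1, so 4 is a residue.
(5/1607) = −1, so 5 is the smallest positive non-residue mod 1607.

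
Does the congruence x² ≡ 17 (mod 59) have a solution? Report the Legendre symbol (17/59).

Reciprocity: 17 ≡ 1 and 59 ≡ 3 (mod 4), so (17/59) = +(59/17).
Reduce top mod 17: now compute (8/17).
Pull out 2^3: since 17 ≡ 1 (mod 8), (2/17) = +1, so (2/17)^3 = +1.
Reached (1/17) = 1. Collecting the sign flips along the way, the symbol is +1.

1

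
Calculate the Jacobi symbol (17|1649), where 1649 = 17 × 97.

Reciprocity: 17 ≡ 1 and 1649 ≡ 1 (mod 4), so (17/1649) = +(1649/17).
Reduce top mod 17: now compute (0/17).
Top reduces to 0: gcd > 1, so the symbol is 0.

0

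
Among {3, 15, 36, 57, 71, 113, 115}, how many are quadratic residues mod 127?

(3/127) = -1 → non-residue.
(15/127) = +1 → QR.
(36/127) = +1 → QR.
(57/127) = -1 → non-residue.
(71/127) = +1 → QR.
(113/127) = +1 → QR.
(115/127) = +1 → QR.
Total quadratic residues among the 7: 5.

5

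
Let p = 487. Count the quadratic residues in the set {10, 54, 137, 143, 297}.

(10/487) = -1 → non-residue.
(54/487) = -1 → non-residue.
(137/487) = +1 → QR.
(143/487) = +1 → QR.
(297/487) = +1 → QR.
Total quadratic residues among the 5: 3.

3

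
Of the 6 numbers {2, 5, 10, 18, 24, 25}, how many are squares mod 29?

3

(2/29) = -1 → non-residue.
(5/29) = +1 → QR.
(10/29) = -1 → non-residue.
(18/29) = -1 → non-residue.
(24/29) = +1 → QR.
(25/29) = +1 → QR.
Total quadratic residues among the 6: 3.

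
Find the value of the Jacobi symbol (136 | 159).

-1

Pull out 2^3: since 159 ≡ 7 (mod 8), (2/159) = +1, so (2/159)^3 = +1.
Reciprocity: 17 ≡ 1 and 159 ≡ 3 (mod 4), so (17/159) = +(159/17).
Reduce top mod 17: now compute (6/17).
Pull out 2: since 17 ≡ 1 (mod 8), (2/17) = +1.
Reciprocity: 3 ≡ 3 and 17 ≡ 1 (mod 4), so (3/17) = +(17/3).
Reduce top mod 3: now compute (2/3).
Pull out 2: since 3 ≡ 3 (mod 8), (2/3) = -1.
Reached (1/3) = 1. Collecting the sign flips along the way, the symbol is -1.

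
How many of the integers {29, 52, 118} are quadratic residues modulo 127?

(29/127) = -1 → non-residue.
(52/127) = +1 → QR.
(118/127) = -1 → non-residue.
Total quadratic residues among the 3: 1.

1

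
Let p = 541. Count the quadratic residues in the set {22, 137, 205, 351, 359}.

4

(22/541) = +1 → QR.
(137/541) = +1 → QR.
(205/541) = +1 → QR.
(351/541) = -1 → non-residue.
(359/541) = +1 → QR.
Total quadratic residues among the 5: 4.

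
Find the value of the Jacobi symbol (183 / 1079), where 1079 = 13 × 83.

Reciprocity: 183 ≡ 3 and 1079 ≡ 3 (mod 4), so (183/1079) = −(1079/183).
Reduce top mod 183: now compute (164/183).
Pull out 2^2: since 183 ≡ 7 (mod 8), (2/183) = +1, so (2/183)^2 = +1.
Reciprocity: 41 ≡ 1 and 183 ≡ 3 (mod 4), so (41/183) = +(183/41).
Reduce top mod 41: now compute (19/41).
Reciprocity: 19 ≡ 3 and 41 ≡ 1 (mod 4), so (19/41) = +(41/19).
Reduce top mod 19: now compute (3/19).
Reciprocity: 3 ≡ 3 and 19 ≡ 3 (mod 4), so (3/19) = −(19/3).
Reduce top mod 3: now compute (1/3).
Reached (1/3) = 1. Collecting the sign flips along the way, the symbol is +1.

1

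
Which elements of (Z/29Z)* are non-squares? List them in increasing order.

2 3 8 10 11 12 14 15 17 18 19 21 26 27

Square k = 1,…,14 (k and 29−k give the same square):
1²=1, 2²=4, 3²=9, 4²=16, 5²=25, 6²≡7, 7²≡20, 8²≡6, 9²≡23, 10²≡13, 11²≡5, 12²≡28, 13²≡24, 14²≡22 (mod 29).
The residues are {1, 4, 5, 6, 7, 9, 13, 16, 20, 22, 23, 24, 25, 28}; the non-residues are the remaining 14 nonzero classes.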